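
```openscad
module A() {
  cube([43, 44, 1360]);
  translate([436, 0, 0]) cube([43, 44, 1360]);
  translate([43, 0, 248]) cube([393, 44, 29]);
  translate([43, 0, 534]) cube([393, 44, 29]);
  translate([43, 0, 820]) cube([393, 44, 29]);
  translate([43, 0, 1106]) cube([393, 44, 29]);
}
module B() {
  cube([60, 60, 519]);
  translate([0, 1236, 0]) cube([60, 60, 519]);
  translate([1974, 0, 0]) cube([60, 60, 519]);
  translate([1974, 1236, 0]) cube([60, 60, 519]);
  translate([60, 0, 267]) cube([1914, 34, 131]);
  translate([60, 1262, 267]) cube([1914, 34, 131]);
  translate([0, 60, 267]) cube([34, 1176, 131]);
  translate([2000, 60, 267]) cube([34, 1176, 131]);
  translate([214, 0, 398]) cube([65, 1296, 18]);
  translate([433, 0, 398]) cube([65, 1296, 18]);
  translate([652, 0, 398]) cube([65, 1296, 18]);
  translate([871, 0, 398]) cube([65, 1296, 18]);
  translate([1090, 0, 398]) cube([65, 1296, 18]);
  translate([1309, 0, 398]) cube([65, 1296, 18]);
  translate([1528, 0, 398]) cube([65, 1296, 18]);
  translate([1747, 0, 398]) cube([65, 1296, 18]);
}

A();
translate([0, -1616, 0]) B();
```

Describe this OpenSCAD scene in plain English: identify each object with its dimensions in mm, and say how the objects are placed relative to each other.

A is a straight ladder. Two 43×44 mm vertical rails, 1360 mm tall, stand 479 mm apart (outside-to-outside) with their front faces coplanar on the −y side. 4 rungs, each 44 mm deep and 29 mm tall, span between the inner faces of the rails, front faces flush with the rails. The lowest rung's underside is at z = 248 mm and rungs are spaced 286 mm apart (underside to underside).

B is a bed frame 2034 mm long (x) by 1296 mm wide (y). Four 60×60 mm corner posts, 519 mm tall, at the corners of the footprint. Four rails of 34 mm thickness and 131 mm height run between adjacent posts with their undersides at z = 267 mm, their outer faces flush with the outside of the frame (the two x-running rails run between the posts' inner faces; the two y-running rails run between the posts' inner faces). 8 slats, each 65 mm wide (x) and 18 mm thick, lie across the top of the two x-running rails, running the full 1296 mm width of the frame in y; the slats are evenly spaced along x between the inner faces of the end posts with equal gaps (rounded down to the nearest mm) at the −x end and between each pair — any rounding remainder accumulates at the +x end.

The bed frame is on the floor beside the ladder on its −y side.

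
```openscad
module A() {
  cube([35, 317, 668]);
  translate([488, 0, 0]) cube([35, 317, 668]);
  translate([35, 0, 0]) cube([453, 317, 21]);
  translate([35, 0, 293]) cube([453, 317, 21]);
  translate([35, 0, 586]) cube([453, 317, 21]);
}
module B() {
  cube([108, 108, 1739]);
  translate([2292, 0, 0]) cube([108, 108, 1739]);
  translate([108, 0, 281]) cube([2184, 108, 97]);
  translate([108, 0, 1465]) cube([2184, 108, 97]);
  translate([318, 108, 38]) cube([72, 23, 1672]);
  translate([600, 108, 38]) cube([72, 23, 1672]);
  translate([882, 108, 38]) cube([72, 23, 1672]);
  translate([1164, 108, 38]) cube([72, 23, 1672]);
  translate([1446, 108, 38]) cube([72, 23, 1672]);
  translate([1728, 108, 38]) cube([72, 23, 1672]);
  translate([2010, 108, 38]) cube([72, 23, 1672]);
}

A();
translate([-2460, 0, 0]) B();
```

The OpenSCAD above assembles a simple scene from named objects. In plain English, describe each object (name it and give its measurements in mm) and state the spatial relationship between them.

A is an open bookshelf. Two side panels, each 35 mm thick, 317 mm deep and 668 mm tall, stand 523 mm apart (outside-to-outside). Between them sit 3 shelves, each 21 mm thick and 317 mm deep, spanning the full gap between the sides. The bottom shelf rests on the floor (its underside at z = 0) and the clear gap between one shelf's top and the next shelf's underside is 272 mm.

B is a fence section. Two 108×108 mm posts, 1739 mm tall, stand on the floor with a clear span of 2184 mm between their inner faces. Two horizontal rails of 108×97 mm section span the gap between the posts with their undersides at z = 281 mm and z = 1465 mm, flush with the posts' −y face. 7 pickets, each 72 mm wide, 23 mm thick and 1672 mm tall, are fixed to the +y face of the rails with their bottoms at z = 38 mm, evenly spaced across the span with equal gaps (rounded down to the nearest mm) at the −x end and between each pair — any rounding remainder accumulates at the +x end.

The fence section is on the floor beside the bookshelf on its −x side.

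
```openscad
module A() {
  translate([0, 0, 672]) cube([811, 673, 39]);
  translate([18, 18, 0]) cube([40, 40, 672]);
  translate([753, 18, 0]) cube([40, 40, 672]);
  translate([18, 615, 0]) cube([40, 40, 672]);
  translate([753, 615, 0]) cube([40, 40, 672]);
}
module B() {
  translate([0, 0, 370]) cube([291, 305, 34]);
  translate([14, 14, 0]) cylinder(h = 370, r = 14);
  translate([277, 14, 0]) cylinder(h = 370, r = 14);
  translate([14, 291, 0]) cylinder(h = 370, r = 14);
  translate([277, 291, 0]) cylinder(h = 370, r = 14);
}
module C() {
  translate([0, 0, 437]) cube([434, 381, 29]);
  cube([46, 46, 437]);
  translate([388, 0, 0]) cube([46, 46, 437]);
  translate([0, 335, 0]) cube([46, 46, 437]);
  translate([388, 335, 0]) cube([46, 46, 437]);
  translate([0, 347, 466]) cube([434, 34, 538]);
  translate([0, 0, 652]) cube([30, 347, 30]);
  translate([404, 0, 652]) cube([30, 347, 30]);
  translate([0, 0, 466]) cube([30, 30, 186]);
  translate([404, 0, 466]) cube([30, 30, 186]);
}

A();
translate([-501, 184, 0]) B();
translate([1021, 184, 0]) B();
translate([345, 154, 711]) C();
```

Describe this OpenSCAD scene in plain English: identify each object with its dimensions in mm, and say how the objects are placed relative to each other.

A is a table: top 811 mm (x) × 673 mm (y), 39 mm thick, upper face at z = 711 mm, on four 40×40 mm square legs, each inset 18 mm from the nearest pair of top edges, running from z = 0 to the bottom of the top.

B is a simple wooden stool: a rectangular seat 291 mm (x) by 305 mm (y), 34 mm thick, top face at z = 404 mm, on four round legs, each 28 mm in diameter. The legs rest on z = 0, each leg's axis is inset half a diameter from the nearest pair of seat edges (so the leg's bounding box is flush with the corner).

C is a chair: 434×381 mm seat, 29 mm thick, top at z = 466 mm, on four 46 mm square corner legs flush with the seat edges. A 34 mm thick backrest slab spans the full seat width, extending 538 mm above the seat top, its back face flush with the seat's +y edge. Two armrests of 30×30 mm section run along each side from the seat's front edge to the front of the backrest, top faces 216 mm above the seat top and outer faces flush with the seat's x-edges; a 30×30 mm post under the front of each armrest stands on the seat at the front corner.

Two stools sit around the table at the −x, +x sides. The chair is on top of the table.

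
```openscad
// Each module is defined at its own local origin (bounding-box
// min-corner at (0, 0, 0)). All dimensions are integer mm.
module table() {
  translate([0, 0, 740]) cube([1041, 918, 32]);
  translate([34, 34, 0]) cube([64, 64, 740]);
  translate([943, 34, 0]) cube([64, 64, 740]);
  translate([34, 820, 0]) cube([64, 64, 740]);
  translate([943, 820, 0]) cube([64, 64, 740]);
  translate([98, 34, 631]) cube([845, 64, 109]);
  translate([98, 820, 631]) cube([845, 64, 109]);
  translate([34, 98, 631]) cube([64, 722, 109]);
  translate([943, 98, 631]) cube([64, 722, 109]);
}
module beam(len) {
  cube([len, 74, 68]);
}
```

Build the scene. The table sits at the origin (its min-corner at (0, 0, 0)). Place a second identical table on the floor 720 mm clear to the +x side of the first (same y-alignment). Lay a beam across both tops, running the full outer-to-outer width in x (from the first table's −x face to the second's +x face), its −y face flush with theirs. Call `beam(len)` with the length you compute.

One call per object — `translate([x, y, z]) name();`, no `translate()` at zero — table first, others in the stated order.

table();
translate([1761, 0, 0]) table();
translate([0, 0, 772]) beam(2802);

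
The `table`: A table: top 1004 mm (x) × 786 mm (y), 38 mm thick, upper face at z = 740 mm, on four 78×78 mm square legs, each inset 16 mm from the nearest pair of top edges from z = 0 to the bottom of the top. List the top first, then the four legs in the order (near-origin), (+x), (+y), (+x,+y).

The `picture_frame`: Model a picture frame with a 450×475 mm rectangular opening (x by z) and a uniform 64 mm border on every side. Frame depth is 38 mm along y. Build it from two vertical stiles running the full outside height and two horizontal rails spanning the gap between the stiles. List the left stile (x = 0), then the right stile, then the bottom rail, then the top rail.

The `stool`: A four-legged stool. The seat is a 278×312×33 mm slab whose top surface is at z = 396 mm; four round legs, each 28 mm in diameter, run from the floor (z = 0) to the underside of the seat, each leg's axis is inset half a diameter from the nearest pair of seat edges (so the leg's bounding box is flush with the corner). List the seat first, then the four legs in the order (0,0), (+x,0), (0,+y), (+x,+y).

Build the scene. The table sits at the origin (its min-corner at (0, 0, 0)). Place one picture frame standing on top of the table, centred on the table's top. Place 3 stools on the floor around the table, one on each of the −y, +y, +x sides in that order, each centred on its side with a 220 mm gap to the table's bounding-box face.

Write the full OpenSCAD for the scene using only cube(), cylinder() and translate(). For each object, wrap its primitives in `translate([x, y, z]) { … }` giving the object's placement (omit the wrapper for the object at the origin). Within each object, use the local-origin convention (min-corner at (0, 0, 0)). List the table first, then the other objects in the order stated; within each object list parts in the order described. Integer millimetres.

translate([0, 0, 702]) cube([1004, 786, 38]);
translate([16, 16, 0]) cube([78, 78, 702]);
translate([910, 16, 0]) cube([78, 78, 702]);
translate([16, 692, 0]) cube([78, 78, 702]);
translate([910, 692, 0]) cube([78, 78, 702]);
translate([213, 374, 740]) {
  cube([64, 38, 603]);
  translate([514, 0, 0]) cube([64, 38, 603]);
  translate([64, 0, 0]) cube([450, 38, 64]);
  translate([64, 0, 539]) cube([450, 38, 64]);
}
translate([363, -532, 0]) {
  translate([0, 0, 363]) cube([278, 312, 33]);
  translate([14, 14, 0]) cylinder(h = 363, r = 14);
  translate([264, 14, 0]) cylinder(h = 363, r = 14);
  translate([14, 298, 0]) cylinder(h = 363, r = 14);
  translate([264, 298, 0]) cylinder(h = 363, r = 14);
}
translate([363, 1006, 0]) {
  translate([0, 0, 363]) cube([278, 312, 33]);
  translate([14, 14, 0]) cylinder(h = 363, r = 14);
  translate([264, 14, 0]) cylinder(h = 363, r = 14);
  translate([14, 298, 0]) cylinder(h = 363, r = 14);
  translate([264, 298, 0]) cylinder(h = 363, r = 14);
}
translate([1224, 237, 0]) {
  translate([0, 0, 363]) cube([278, 312, 33]);
  translate([14, 14, 0]) cylinder(h = 363, r = 14);
  translate([264, 14, 0]) cylinder(h = 363, r = 14);
  translate([14, 298, 0]) cylinder(h = 363, r = 14);
  translate([264, 298, 0]) cylinder(h = 363, r = 14);
}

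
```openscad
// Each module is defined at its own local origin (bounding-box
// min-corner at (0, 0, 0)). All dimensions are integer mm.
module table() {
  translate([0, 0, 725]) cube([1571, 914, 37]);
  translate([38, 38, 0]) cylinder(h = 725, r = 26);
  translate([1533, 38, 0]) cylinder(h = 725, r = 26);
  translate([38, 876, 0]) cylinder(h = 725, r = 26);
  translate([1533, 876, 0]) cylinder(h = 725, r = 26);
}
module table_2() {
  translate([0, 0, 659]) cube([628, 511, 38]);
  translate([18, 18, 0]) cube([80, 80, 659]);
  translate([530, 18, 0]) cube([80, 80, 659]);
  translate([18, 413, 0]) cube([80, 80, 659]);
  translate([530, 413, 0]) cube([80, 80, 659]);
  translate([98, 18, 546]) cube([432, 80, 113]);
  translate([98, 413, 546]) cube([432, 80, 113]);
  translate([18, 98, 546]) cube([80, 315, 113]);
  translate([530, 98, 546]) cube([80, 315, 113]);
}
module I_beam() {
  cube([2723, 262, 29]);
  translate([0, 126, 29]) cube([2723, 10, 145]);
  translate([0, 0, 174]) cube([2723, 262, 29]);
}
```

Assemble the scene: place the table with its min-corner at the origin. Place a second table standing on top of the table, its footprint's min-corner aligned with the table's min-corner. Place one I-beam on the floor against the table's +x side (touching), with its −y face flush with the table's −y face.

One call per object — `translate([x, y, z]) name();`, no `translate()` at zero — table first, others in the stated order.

table();
translate([0, 0, 762]) table_2();
translate([1571, 0, 0]) I_beam();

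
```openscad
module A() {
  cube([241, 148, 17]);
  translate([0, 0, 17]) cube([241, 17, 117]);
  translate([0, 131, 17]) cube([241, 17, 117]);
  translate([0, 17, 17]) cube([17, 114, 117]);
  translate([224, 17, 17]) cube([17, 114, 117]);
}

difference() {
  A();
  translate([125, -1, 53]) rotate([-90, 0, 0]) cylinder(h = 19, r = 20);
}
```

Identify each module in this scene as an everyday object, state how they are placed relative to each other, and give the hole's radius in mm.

The subtracted cylinder has r = 20 mm.

A is an open box. The open box has a circular hole through its front wall. The hole's radius is 20 mm.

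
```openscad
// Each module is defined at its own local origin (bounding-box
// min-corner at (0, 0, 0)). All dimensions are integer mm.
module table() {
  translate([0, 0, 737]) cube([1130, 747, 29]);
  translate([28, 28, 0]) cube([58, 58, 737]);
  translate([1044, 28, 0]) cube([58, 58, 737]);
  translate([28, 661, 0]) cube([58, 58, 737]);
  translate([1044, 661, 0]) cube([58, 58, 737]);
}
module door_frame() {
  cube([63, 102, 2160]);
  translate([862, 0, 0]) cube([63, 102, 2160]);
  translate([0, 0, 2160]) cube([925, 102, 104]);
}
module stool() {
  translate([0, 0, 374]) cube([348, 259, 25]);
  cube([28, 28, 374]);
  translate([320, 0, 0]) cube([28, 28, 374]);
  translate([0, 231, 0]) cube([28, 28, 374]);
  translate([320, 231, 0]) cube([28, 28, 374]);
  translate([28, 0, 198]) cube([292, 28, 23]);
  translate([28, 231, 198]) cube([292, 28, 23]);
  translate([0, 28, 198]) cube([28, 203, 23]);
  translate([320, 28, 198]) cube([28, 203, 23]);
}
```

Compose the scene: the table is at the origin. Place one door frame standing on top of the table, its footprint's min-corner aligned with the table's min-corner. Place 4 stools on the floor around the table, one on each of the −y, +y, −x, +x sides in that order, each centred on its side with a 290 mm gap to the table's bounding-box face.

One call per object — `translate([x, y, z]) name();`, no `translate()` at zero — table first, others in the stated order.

table();
translate([0, 0, 766]) door_frame();
translate([391, -549, 0]) stool();
translate([391, 1037, 0]) stool();
translate([-638, 244, 0]) stool();
translate([1420, 244, 0]) stool();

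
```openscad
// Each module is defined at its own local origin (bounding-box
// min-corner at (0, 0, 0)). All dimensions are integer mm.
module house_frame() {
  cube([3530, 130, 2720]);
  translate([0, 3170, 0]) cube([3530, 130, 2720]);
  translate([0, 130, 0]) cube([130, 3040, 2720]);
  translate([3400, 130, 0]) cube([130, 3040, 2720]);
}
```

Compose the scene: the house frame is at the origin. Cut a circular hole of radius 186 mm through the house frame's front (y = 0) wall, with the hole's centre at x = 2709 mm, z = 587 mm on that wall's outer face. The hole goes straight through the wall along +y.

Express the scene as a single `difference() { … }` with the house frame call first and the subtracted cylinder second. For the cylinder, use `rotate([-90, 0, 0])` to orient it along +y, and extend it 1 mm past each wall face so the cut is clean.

difference() {
  house_frame();
  translate([2709, -1, 587]) rotate([-90, 0, 0]) cylinder(h = 132, r = 186);
}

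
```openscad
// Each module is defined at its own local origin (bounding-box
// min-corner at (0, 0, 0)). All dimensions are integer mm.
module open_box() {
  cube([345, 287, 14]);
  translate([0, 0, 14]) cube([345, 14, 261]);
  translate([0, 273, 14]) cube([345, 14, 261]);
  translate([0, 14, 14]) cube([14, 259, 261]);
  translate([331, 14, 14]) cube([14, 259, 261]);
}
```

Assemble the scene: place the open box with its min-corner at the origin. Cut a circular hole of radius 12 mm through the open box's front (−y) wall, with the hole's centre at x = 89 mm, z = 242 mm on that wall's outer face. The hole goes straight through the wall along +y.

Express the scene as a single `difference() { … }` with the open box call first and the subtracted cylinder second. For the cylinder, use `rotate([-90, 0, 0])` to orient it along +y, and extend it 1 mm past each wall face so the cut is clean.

difference() {
  open_box();
  translate([89, -1, 242]) rotate([-90, 0, 0]) cylinder(h = 16, r = 12);
}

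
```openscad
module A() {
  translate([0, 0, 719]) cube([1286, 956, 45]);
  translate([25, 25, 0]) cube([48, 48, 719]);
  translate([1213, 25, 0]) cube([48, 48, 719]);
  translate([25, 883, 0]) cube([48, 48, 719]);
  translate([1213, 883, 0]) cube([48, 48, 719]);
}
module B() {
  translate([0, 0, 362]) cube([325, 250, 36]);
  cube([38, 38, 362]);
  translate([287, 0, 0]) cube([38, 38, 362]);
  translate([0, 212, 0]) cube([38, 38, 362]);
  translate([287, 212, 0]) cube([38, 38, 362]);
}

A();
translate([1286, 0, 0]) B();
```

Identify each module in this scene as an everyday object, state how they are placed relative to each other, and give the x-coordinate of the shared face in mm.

A is a table. B is a stool. The stool is against the table's +x side, with their −y faces flush. The x-coordinate of the shared face is 1286 mm.

The table's +x face and the stool's −x face are both at x = 1286 mm.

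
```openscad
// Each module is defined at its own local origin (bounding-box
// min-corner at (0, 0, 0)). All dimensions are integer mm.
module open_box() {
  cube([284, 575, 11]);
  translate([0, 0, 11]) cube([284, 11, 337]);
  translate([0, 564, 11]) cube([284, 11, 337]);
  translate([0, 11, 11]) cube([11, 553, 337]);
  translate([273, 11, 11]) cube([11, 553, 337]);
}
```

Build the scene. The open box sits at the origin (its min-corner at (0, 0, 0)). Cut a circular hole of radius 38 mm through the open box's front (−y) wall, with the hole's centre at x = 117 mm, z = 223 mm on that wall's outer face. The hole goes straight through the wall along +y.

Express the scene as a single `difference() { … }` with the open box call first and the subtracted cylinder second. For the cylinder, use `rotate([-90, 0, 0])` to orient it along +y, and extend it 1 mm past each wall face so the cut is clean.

difference() {
  open_box();
  translate([117, -1, 223]) rotate([-90, 0, 0]) cylinder(h = 13, r = 38);
}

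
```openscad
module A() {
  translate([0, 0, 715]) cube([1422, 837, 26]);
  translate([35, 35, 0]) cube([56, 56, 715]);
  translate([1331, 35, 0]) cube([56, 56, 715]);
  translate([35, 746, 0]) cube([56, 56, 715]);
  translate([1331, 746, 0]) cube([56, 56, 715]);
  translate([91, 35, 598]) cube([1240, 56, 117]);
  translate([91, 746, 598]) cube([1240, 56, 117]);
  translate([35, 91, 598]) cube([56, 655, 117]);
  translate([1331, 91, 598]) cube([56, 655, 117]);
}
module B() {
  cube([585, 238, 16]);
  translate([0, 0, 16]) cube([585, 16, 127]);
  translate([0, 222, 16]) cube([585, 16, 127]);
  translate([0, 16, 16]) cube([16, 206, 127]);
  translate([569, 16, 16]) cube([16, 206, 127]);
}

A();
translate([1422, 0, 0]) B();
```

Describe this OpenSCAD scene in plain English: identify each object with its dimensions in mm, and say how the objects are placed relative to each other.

A is a table with a 1422×837 mm rectangular top, 26 mm thick, top surface at z = 741 mm, supported by four 56×56 mm square legs, each inset 35 mm from the nearest pair of top edges, running from the floor. Four apron rails, 56 mm thick and 117 mm tall, run between adjacent legs with their top edges flush with the underside of the top and their outer faces flush with the legs' outer faces.

B is an open storage box with external size 585×238×143 mm and wall thickness 16 mm (the base is also 16 mm thick). The base covers the whole footprint; the four walls stand on the base, with the y-facing walls full-width and the x-facing walls fitting between their inner faces.

The open box is against the table's +x side, with their −y faces flush.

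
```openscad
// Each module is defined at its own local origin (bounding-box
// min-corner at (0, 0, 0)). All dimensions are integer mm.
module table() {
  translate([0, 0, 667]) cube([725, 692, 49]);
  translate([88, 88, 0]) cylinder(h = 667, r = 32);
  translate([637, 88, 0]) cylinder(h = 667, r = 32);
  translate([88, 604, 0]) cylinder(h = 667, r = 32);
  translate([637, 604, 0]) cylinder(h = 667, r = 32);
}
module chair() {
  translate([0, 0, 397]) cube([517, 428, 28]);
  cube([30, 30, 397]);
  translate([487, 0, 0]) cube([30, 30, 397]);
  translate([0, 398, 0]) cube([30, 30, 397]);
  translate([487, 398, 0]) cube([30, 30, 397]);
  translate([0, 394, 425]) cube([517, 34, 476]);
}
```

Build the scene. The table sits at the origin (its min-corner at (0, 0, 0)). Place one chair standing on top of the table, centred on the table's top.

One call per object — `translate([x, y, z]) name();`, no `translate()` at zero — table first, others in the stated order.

table();
translate([104, 132, 716]) chair();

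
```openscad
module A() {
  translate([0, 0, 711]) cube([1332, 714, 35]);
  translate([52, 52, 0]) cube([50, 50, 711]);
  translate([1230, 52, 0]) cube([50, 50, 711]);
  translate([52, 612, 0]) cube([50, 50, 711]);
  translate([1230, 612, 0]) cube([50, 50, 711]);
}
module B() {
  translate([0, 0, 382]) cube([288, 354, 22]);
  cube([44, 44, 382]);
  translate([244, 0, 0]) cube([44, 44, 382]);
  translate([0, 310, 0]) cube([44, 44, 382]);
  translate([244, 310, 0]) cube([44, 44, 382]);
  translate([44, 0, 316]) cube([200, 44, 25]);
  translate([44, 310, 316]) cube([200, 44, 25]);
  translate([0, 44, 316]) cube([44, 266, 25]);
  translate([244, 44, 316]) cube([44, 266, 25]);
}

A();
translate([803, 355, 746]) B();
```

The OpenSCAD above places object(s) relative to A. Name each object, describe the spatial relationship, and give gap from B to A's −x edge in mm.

The stool's min-x is at 803; the table's min-x is 0; gap = 803 mm.

A is a table. B is a stool. The stool is on top of the table. The gap from the stool to the table's −x edge is 803 mm.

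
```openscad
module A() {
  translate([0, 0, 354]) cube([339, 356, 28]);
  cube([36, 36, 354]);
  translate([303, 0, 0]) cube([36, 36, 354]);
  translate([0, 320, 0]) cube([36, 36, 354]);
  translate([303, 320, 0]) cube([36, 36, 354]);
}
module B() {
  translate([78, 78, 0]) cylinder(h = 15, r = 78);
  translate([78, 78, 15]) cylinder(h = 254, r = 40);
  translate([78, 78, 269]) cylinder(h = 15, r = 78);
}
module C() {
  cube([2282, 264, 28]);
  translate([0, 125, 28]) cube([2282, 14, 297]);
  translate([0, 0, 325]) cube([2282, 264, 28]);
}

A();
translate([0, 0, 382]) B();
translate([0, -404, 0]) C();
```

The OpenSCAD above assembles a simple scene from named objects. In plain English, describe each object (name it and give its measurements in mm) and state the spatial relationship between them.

A is a four-legged stool. The seat is 339×356 mm, 28 mm thick, top at z = 382 mm. It stands on four square legs, each 36×36 mm in cross-section, from z = 0 to the seat underside, each flush with a corner of the seat.

B is a spool: two coaxial disc flanges of radius 78 mm and thickness 15 mm, joined by a core cylinder of radius 40 mm and height 254 mm. The lower flange rests on z = 0 and the three cylinders share a vertical axis.

C is an I-beam lying along x, 2282 mm long. Overall section height 353 mm. Two flanges 264 mm wide (y) and 28 mm thick, one on the floor and one at the top; a web 14 mm thick runs between them, centred on the flange width.

The spool is on top of the stool. The I-beam is on the floor beside the stool on its −y side.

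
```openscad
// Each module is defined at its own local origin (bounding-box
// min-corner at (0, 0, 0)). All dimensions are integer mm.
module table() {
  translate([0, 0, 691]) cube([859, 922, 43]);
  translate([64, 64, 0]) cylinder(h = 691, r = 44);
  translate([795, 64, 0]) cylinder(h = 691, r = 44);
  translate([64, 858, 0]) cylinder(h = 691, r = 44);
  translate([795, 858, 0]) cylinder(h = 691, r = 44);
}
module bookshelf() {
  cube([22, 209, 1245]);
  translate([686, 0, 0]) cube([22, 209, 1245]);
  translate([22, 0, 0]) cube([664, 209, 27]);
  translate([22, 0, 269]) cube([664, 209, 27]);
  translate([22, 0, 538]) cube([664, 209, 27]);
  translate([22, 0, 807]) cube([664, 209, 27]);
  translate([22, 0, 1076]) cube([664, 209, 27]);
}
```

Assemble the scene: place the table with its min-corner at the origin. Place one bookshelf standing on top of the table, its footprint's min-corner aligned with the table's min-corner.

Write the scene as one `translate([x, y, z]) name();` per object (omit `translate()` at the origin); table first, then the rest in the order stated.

table();
translate([0, 0, 734]) bookshelf();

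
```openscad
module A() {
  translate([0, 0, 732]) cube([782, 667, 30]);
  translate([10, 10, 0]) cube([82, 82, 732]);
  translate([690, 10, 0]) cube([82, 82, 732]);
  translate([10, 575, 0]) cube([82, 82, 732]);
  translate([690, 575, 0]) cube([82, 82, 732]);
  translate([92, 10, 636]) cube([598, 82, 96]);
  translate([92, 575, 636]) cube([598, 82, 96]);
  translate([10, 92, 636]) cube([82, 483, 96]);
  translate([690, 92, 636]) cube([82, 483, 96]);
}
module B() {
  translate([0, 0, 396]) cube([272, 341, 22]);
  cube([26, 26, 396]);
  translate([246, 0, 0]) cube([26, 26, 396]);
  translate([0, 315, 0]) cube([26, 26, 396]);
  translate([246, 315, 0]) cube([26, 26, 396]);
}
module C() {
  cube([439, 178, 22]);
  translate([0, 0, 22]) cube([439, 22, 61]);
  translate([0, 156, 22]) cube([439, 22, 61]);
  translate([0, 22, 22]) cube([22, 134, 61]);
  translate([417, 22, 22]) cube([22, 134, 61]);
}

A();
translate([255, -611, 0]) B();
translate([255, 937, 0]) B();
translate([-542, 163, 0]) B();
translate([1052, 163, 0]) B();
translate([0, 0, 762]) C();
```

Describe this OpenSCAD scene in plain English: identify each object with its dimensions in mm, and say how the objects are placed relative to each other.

A is a table: top 782 mm (x) × 667 mm (y), 30 mm thick, upper face at z = 762 mm, on four 82×82 mm square legs, each inset 10 mm from the nearest pair of top edges, running from z = 0 to the bottom of the top. Four apron rails, 82 mm thick and 96 mm tall, run between adjacent legs with their top edges flush with the underside of the top and their outer faces flush with the legs' outer faces.

B is a four-legged stool. The seat is 272×341 mm, 22 mm thick, top at z = 418 mm. It stands on four square legs, each 26×26 mm in cross-section, from z = 0 to the seat underside, each flush with a corner of the seat.

C is an open storage box with external size 439×178×83 mm and wall thickness 22 mm (the base is also 22 mm thick). The base covers the whole footprint; the four walls stand on the base, with the y-facing walls full-width and the x-facing walls fitting between their inner faces.

Four stools sit around the table at the −y, +y, −x, +x sides. The open box is on top of the table.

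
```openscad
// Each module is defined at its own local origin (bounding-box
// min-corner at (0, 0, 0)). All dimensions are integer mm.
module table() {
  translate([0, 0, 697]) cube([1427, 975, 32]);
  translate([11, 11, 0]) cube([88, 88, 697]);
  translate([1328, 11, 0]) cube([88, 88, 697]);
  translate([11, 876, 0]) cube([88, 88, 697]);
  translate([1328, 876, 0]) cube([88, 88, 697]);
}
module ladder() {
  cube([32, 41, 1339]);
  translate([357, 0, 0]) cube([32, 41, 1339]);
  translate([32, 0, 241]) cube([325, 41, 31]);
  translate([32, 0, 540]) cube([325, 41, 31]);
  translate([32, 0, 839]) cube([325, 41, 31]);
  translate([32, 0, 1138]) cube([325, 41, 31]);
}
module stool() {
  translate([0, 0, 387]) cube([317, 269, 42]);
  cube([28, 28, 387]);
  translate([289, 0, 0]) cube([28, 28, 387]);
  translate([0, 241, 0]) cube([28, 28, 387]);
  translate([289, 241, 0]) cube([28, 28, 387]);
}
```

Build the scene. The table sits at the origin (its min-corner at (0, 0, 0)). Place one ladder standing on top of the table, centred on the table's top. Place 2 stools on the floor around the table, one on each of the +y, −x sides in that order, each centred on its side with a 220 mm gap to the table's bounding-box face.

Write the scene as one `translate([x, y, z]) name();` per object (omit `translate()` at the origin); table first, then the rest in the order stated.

table();
translate([519, 467, 729]) ladder();
translate([555, 1195, 0]) stool();
translate([-537, 353, 0]) stool();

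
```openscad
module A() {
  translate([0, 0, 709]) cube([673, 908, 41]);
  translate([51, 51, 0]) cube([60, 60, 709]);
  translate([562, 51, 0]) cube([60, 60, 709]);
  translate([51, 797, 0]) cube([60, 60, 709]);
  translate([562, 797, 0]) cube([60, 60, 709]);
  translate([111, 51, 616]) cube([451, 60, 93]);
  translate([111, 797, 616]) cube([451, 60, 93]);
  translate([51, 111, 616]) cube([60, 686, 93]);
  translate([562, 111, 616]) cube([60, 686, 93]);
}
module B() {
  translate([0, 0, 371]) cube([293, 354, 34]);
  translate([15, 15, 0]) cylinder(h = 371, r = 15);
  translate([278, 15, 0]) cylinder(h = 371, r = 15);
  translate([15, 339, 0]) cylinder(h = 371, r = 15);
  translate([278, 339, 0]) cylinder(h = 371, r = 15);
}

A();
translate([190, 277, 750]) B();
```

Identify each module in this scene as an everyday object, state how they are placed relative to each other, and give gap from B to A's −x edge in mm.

The stool's min-x is at 190; the table's min-x is 0; gap = 190 mm.

A is a table. B is a stool. The stool is on top of the table, centred. The gap from the stool to the table's −x edge is 190 mm.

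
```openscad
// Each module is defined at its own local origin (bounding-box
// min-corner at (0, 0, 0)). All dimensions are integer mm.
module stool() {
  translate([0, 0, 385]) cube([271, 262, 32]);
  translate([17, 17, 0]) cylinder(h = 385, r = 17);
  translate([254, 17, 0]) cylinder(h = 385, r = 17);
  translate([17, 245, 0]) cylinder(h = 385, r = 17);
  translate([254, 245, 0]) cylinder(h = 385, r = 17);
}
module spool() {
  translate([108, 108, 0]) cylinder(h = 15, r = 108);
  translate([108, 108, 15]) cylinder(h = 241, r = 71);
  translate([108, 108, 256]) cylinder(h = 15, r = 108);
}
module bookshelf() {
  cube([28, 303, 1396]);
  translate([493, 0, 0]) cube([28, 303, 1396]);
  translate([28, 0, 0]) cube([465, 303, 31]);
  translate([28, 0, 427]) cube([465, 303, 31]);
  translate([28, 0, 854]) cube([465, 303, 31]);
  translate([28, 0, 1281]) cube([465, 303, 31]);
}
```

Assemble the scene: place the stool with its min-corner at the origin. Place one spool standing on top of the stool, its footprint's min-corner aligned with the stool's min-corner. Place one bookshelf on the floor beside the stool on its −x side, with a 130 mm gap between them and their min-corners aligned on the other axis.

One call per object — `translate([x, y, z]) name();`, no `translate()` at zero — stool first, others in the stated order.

stool();
translate([0, 0, 417]) spool();
translate([-651, 0, 0]) bookshelf();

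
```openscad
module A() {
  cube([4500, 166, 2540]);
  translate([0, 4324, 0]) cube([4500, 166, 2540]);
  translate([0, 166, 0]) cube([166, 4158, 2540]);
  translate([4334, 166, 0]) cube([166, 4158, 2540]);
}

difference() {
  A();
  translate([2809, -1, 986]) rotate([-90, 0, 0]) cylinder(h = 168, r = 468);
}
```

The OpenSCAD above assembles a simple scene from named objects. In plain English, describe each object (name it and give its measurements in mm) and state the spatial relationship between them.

A is a box-shaped house frame (walls only): outside footprint 4500×4490 mm, wall height 2540 mm, wall thickness 166 mm. The two y-facing walls run the full x-width; the two x-facing walls fit between the inner faces of the y-facing walls.

The house frame has a circular hole of radius 468 mm through its front wall, centred at (x = 2809, z = 986).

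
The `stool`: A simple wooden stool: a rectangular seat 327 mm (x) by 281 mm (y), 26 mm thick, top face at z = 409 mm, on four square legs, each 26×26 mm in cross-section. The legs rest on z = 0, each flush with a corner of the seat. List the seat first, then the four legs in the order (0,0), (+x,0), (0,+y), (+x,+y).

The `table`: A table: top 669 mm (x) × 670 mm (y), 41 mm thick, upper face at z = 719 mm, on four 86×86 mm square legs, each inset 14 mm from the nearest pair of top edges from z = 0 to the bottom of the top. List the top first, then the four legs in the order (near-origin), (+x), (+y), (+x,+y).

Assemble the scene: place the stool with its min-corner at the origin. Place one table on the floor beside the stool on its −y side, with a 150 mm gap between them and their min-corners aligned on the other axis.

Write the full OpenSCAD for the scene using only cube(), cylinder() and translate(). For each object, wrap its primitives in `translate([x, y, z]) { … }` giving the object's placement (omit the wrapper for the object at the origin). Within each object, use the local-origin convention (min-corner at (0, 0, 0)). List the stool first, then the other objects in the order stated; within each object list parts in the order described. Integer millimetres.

translate([0, 0, 383]) cube([327, 281, 26]);
cube([26, 26, 383]);
translate([301, 0, 0]) cube([26, 26, 383]);
translate([0, 255, 0]) cube([26, 26, 383]);
translate([301, 255, 0]) cube([26, 26, 383]);
translate([0, -820, 0]) {
  translate([0, 0, 678]) cube([669, 670, 41]);
  translate([14, 14, 0]) cube([86, 86, 678]);
  translate([569, 14, 0]) cube([86, 86, 678]);
  translate([14, 570, 0]) cube([86, 86, 678]);
  translate([569, 570, 0]) cube([86, 86, 678]);
}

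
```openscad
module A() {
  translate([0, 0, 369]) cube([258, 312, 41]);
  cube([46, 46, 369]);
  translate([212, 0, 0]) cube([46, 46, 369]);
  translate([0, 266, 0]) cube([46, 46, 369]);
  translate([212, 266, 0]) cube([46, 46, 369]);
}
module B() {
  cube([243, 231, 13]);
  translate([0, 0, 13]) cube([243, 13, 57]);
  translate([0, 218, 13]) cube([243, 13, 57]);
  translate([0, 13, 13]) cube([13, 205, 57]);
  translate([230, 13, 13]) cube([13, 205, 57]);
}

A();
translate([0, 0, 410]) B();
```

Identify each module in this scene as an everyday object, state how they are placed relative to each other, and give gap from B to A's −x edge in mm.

A is a stool. B is an open box. The open box is on top of the stool. The gap from the open box to the stool's −x edge is 0 mm.

The open box's min-x is at 0; the stool's min-x is 0; gap = 0 mm.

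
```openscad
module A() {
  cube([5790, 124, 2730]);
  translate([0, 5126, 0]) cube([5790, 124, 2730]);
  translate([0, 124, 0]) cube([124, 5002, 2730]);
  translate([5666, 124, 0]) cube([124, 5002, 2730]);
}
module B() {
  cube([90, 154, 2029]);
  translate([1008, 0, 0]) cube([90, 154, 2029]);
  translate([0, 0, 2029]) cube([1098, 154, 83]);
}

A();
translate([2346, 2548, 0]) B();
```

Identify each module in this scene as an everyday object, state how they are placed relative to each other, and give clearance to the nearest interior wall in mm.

A is a house frame. B is a door frame. The door frame sits inside the house frame, centred. The clearance to the nearest interior wall is 2222 mm.

Clearances: x = 2222, y = 2424; minimum 2222 mm.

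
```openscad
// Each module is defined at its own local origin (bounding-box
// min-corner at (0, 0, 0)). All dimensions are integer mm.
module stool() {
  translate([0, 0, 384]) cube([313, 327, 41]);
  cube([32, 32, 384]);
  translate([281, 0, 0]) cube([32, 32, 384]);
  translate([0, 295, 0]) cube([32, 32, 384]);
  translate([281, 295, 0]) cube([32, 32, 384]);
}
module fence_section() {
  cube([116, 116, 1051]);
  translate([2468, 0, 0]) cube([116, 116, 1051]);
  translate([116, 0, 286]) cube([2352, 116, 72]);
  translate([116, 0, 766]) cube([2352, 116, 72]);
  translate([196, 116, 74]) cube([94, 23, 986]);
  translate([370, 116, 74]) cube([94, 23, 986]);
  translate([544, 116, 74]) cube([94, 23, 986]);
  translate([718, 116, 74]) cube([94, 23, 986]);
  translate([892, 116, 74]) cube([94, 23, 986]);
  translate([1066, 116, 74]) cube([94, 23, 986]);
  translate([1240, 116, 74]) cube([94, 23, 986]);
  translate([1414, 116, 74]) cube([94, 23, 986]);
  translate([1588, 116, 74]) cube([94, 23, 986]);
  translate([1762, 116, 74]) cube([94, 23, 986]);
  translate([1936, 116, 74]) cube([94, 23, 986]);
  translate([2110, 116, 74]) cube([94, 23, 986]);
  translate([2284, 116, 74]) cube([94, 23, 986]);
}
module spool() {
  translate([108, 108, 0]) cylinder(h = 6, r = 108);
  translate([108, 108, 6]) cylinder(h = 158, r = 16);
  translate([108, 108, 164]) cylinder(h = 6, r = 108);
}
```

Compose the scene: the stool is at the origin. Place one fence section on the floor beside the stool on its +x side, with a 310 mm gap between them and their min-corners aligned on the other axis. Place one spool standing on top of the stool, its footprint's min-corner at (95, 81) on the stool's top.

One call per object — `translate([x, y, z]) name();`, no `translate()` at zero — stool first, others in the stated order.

stool();
translate([623, 0, 0]) fence_section();
translate([95, 81, 425]) spool();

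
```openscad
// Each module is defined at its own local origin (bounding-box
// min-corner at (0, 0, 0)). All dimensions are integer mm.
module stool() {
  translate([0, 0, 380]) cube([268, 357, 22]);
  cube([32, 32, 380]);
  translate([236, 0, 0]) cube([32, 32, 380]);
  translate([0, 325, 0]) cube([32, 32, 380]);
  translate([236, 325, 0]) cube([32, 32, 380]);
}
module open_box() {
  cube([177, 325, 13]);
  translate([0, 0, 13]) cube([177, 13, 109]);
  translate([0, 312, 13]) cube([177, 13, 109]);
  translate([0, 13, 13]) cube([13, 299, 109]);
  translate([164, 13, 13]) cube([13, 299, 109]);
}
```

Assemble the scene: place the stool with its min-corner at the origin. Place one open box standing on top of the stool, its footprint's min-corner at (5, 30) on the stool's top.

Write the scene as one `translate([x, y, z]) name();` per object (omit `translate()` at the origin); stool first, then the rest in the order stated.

stool();
translate([5, 30, 402]) open_box();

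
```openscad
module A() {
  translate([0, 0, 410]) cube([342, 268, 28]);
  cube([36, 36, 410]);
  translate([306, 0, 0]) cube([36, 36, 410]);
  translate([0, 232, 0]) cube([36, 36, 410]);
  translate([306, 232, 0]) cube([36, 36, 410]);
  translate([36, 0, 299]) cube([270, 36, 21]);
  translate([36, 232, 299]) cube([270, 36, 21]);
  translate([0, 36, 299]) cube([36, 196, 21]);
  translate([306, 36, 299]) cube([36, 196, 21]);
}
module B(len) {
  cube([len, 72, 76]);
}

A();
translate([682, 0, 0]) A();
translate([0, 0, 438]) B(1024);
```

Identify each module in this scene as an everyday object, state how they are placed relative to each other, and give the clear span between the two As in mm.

Second stool starts at x = 682; first ends at x = 342; clear span = 682 − 342 = 340 mm.

A is a stool. B is a beam. A beam spans the tops of two stools. The clear span between the two stools is 340 mm.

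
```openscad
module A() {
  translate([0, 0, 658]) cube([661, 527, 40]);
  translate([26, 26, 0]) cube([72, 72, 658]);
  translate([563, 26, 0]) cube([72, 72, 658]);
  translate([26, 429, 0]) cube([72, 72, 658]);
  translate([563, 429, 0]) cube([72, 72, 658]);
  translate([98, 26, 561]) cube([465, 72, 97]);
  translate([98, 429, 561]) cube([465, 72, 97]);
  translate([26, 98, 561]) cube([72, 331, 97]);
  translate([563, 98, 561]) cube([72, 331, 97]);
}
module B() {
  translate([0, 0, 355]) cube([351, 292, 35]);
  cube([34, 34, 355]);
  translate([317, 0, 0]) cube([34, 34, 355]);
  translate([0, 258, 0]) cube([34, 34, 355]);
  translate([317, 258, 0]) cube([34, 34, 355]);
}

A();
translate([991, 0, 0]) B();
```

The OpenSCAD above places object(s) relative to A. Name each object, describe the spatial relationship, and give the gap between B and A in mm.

The stool's nearest face is 330 mm from the table's +x face.

A is a table. B is a stool. The stool is on the floor beside the table on its +x side. The gap between the stool and the table is 330 mm.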